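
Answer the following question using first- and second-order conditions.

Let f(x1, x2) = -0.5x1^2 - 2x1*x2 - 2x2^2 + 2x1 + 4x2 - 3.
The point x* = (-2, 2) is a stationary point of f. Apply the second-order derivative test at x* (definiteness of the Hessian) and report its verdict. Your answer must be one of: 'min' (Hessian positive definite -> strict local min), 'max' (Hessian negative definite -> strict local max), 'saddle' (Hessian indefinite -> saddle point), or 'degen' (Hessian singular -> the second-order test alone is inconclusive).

Compute the Hessian H = grad^2 f:
  H = [[-1, -2], [-2, -4]]
Verify stationarity: grad f(x*) = H x* + g = (0, 0).
Eigenvalues of H: -5, 0.
H has a zero eigenvalue (singular; negative semidefinite but not definite), so H is neither positive definite, negative definite, nor indefinite. The second-order test alone is inconclusive -> degen.
(Indeed, f is constant along the null direction of H through x*, so x* is not a strict local extremum.)

degen


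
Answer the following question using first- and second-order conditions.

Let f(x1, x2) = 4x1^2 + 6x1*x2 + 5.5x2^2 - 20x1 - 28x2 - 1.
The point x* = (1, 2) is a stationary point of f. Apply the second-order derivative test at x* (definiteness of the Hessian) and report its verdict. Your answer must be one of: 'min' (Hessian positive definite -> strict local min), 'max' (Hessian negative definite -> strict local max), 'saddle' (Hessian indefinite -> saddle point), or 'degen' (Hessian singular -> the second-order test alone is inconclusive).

Compute the Hessian H = grad^2 f:
  H = [[8, 6], [6, 11]]
Verify stationarity: grad f(x*) = H x* + g = (0, 0).
Eigenvalues of H: 3.3153, 15.6847.
Both eigenvalues > 0, so H is positive definite -> x* is a strict local min.

min


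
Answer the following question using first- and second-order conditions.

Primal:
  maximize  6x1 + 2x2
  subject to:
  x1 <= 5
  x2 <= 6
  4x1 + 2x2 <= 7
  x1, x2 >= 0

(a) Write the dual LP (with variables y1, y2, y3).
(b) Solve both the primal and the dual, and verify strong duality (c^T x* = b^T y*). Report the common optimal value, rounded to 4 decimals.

The standard primal-dual pair for 'max c^T x s.t. A x <= b, x >= 0' is:
  Dual:  min b^T y  s.t.  A^T y >= c,  y >= 0.

So the dual LP is:
  minimize  5y1 + 6y2 + 7y3
  subject to:
    y1 + 4y3 >= 6
    y2 + 2y3 >= 2
    y1, y2, y3 >= 0

Solving the primal: x* = (1.75, 0).
  primal value c^T x* = 10.5.
Solving the dual: y* = (0, 0, 1.5).
  dual value b^T y* = 10.5.
Strong duality: c^T x* = b^T y*. Confirmed.

10.5


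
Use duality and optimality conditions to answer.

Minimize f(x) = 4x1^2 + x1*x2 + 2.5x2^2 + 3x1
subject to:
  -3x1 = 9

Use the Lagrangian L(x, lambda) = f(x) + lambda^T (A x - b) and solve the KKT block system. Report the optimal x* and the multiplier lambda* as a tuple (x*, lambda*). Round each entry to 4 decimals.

Form the Lagrangian:
  L(x, lambda) = (1/2) x^T Q x + c^T x + lambda^T (A x - b)
Stationarity (grad_x L = 0): Q x + c + A^T lambda = 0.
Primal feasibility: A x = b.

This gives the KKT block system:
  [ Q   A^T ] [ x     ]   [-c ]
  [ A    0  ] [ lambda ] = [ b ]

Solving the linear system:
  x*      = (-3, 0.6)
  lambda* = (-6.8)
  f(x*)   = 26.1

x* = (-3, 0.6), lambda* = (-6.8)


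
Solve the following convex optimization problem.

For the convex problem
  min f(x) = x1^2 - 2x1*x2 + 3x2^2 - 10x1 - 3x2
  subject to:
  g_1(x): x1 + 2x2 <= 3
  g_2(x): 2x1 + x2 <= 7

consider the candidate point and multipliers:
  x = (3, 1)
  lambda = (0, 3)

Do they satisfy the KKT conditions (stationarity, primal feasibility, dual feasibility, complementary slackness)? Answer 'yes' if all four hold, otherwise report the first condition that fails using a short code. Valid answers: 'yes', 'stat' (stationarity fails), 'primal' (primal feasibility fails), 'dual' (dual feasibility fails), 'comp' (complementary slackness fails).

Gradient of f: grad f(x) = Q x + c = (-6, -3)
Constraint values g_i(x) = a_i^T x - b_i:
  g_1((3, 1)) = 2
  g_2((3, 1)) = 0
Stationarity residual: grad f(x) + sum_i lambda_i a_i = (0, 0)
  -> stationarity OK
Primal feasibility (all g_i <= 0): FAILS
Dual feasibility (all lambda_i >= 0): OK
Complementary slackness (lambda_i * g_i(x) = 0 for all i): OK

Verdict: the first failing condition is primal_feasibility -> primal.

primal


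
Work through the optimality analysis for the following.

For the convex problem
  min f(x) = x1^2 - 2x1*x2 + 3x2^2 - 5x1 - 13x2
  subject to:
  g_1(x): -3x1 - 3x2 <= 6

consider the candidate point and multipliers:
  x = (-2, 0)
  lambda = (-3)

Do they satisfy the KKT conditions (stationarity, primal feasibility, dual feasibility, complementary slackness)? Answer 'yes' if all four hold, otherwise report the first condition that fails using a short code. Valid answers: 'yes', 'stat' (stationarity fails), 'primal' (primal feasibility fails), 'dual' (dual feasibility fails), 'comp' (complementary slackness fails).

Gradient of f: grad f(x) = Q x + c = (-9, -9)
Constraint values g_i(x) = a_i^T x - b_i:
  g_1((-2, 0)) = 0
Stationarity residual: grad f(x) + sum_i lambda_i a_i = (0, 0)
  -> stationarity OK
Primal feasibility (all g_i <= 0): OK
Dual feasibility (all lambda_i >= 0): FAILS
Complementary slackness (lambda_i * g_i(x) = 0 for all i): OK

Verdict: the first failing condition is dual_feasibility -> dual.

dual


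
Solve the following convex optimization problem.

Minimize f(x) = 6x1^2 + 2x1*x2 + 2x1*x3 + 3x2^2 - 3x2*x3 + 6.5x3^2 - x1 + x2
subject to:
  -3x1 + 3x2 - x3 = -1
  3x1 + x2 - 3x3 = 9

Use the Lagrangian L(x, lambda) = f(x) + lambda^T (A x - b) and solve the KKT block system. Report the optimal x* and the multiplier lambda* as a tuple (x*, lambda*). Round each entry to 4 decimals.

Form the Lagrangian:
  L(x, lambda) = (1/2) x^T Q x + c^T x + lambda^T (A x - b)
Stationarity (grad_x L = 0): Q x + c + A^T lambda = 0.
Primal feasibility: A x = b.

This gives the KKT block system:
  [ Q   A^T ] [ x     ]   [-c ]
  [ A    0  ] [ lambda ] = [ b ]

Solving the linear system:
  x*      = (1.2911, 0.4366, -1.5634)
  lambda* = (-1.7031, -5.7829)
  f(x*)   = 24.7441

x* = (1.2911, 0.4366, -1.5634), lambda* = (-1.7031, -5.7829)


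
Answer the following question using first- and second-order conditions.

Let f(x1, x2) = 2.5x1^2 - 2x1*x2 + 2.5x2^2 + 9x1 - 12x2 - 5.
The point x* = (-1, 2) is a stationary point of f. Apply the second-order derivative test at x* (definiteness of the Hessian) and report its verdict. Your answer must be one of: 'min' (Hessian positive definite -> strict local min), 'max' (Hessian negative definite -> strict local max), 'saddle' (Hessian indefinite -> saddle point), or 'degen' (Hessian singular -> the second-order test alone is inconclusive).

Compute the Hessian H = grad^2 f:
  H = [[5, -2], [-2, 5]]
Verify stationarity: grad f(x*) = H x* + g = (0, 0).
Eigenvalues of H: 3, 7.
Both eigenvalues > 0, so H is positive definite -> x* is a strict local min.

min


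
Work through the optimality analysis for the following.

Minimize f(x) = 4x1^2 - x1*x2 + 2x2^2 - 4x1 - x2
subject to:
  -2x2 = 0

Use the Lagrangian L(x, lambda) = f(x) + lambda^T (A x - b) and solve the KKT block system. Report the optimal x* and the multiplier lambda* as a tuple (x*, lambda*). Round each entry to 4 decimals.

Form the Lagrangian:
  L(x, lambda) = (1/2) x^T Q x + c^T x + lambda^T (A x - b)
Stationarity (grad_x L = 0): Q x + c + A^T lambda = 0.
Primal feasibility: A x = b.

This gives the KKT block system:
  [ Q   A^T ] [ x     ]   [-c ]
  [ A    0  ] [ lambda ] = [ b ]

Solving the linear system:
  x*      = (0.5, 0)
  lambda* = (-0.75)
  f(x*)   = -1

x* = (0.5, 0), lambda* = (-0.75)


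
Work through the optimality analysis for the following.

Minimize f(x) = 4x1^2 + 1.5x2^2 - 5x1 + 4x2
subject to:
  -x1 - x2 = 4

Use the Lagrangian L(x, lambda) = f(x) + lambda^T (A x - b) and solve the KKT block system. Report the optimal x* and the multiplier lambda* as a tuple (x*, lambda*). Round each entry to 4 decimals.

Form the Lagrangian:
  L(x, lambda) = (1/2) x^T Q x + c^T x + lambda^T (A x - b)
Stationarity (grad_x L = 0): Q x + c + A^T lambda = 0.
Primal feasibility: A x = b.

This gives the KKT block system:
  [ Q   A^T ] [ x     ]   [-c ]
  [ A    0  ] [ lambda ] = [ b ]

Solving the linear system:
  x*      = (-0.2727, -3.7273)
  lambda* = (-7.1818)
  f(x*)   = 7.5909

x* = (-0.2727, -3.7273), lambda* = (-7.1818)


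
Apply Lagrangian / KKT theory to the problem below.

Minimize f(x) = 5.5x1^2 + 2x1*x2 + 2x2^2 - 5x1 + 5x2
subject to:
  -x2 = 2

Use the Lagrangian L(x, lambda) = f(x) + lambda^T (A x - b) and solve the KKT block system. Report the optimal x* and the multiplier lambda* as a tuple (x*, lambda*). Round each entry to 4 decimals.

Form the Lagrangian:
  L(x, lambda) = (1/2) x^T Q x + c^T x + lambda^T (A x - b)
Stationarity (grad_x L = 0): Q x + c + A^T lambda = 0.
Primal feasibility: A x = b.

This gives the KKT block system:
  [ Q   A^T ] [ x     ]   [-c ]
  [ A    0  ] [ lambda ] = [ b ]

Solving the linear system:
  x*      = (0.8182, -2)
  lambda* = (-1.3636)
  f(x*)   = -5.6818

x* = (0.8182, -2), lambda* = (-1.3636)


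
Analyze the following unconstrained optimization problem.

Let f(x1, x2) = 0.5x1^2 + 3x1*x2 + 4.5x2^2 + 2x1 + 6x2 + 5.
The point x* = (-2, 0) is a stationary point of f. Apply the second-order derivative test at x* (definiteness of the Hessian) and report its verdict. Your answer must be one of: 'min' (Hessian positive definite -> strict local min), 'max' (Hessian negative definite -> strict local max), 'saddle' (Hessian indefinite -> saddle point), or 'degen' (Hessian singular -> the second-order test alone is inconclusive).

Compute the Hessian H = grad^2 f:
  H = [[1, 3], [3, 9]]
Verify stationarity: grad f(x*) = H x* + g = (0, 0).
Eigenvalues of H: 0, 10.
H has a zero eigenvalue (singular; positive semidefinite but not definite), so H is neither positive definite, negative definite, nor indefinite. The second-order test alone is inconclusive -> degen.
(Indeed, f is constant along the null direction of H through x*, so x* is not a strict local extremum.)

degen


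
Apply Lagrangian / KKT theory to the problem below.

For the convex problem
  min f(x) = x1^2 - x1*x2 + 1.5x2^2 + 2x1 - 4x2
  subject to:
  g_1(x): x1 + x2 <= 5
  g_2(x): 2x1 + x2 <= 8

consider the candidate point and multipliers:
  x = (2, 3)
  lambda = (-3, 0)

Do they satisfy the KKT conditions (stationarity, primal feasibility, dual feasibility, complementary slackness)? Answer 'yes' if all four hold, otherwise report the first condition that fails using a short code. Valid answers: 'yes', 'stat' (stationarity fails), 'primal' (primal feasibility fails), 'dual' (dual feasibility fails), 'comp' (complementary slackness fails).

Gradient of f: grad f(x) = Q x + c = (3, 3)
Constraint values g_i(x) = a_i^T x - b_i:
  g_1((2, 3)) = 0
  g_2((2, 3)) = -1
Stationarity residual: grad f(x) + sum_i lambda_i a_i = (0, 0)
  -> stationarity OK
Primal feasibility (all g_i <= 0): OK
Dual feasibility (all lambda_i >= 0): FAILS
Complementary slackness (lambda_i * g_i(x) = 0 for all i): OK

Verdict: the first failing condition is dual_feasibility -> dual.

dual


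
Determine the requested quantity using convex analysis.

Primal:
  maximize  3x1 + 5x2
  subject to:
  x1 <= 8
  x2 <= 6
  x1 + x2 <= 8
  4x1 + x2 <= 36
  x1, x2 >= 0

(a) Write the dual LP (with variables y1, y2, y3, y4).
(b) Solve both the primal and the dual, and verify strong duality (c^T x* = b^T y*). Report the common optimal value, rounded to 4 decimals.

The standard primal-dual pair for 'max c^T x s.t. A x <= b, x >= 0' is:
  Dual:  min b^T y  s.t.  A^T y >= c,  y >= 0.

So the dual LP is:
  minimize  8y1 + 6y2 + 8y3 + 36y4
  subject to:
    y1 + y3 + 4y4 >= 3
    y2 + y3 + y4 >= 5
    y1, y2, y3, y4 >= 0

Solving the primal: x* = (2, 6).
  primal value c^T x* = 36.
Solving the dual: y* = (0, 2, 3, 0).
  dual value b^T y* = 36.
Strong duality: c^T x* = b^T y*. Confirmed.

36


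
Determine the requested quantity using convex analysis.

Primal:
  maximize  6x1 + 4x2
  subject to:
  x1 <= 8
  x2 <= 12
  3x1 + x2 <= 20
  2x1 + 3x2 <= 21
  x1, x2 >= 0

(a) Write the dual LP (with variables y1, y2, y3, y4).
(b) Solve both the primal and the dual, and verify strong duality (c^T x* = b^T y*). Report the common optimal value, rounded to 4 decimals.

The standard primal-dual pair for 'max c^T x s.t. A x <= b, x >= 0' is:
  Dual:  min b^T y  s.t.  A^T y >= c,  y >= 0.

So the dual LP is:
  minimize  8y1 + 12y2 + 20y3 + 21y4
  subject to:
    y1 + 3y3 + 2y4 >= 6
    y2 + y3 + 3y4 >= 4
    y1, y2, y3, y4 >= 0

Solving the primal: x* = (5.5714, 3.2857).
  primal value c^T x* = 46.5714.
Solving the dual: y* = (0, 0, 1.4286, 0.8571).
  dual value b^T y* = 46.5714.
Strong duality: c^T x* = b^T y*. Confirmed.

46.5714


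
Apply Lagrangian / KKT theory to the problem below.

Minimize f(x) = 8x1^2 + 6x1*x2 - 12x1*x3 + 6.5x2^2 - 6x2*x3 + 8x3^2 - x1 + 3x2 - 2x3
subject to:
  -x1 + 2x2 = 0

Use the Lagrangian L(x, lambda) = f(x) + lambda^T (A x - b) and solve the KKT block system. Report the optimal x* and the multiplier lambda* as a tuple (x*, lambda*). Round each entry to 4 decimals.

Form the Lagrangian:
  L(x, lambda) = (1/2) x^T Q x + c^T x + lambda^T (A x - b)
Stationarity (grad_x L = 0): Q x + c + A^T lambda = 0.
Primal feasibility: A x = b.

This gives the KKT block system:
  [ Q   A^T ] [ x     ]   [-c ]
  [ A    0  ] [ lambda ] = [ b ]

Solving the linear system:
  x*      = (0.1229, 0.0615, 0.2402)
  lambda* = (-1.5475)
  f(x*)   = -0.2095

x* = (0.1229, 0.0615, 0.2402), lambda* = (-1.5475)


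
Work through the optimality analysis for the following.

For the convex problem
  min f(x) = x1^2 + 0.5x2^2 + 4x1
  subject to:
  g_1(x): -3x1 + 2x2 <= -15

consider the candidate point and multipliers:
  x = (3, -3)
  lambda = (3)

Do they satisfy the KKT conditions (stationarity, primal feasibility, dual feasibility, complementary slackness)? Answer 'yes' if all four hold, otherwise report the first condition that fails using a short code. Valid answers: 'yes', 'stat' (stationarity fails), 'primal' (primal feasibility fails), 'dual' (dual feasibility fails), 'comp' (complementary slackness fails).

Gradient of f: grad f(x) = Q x + c = (10, -3)
Constraint values g_i(x) = a_i^T x - b_i:
  g_1((3, -3)) = 0
Stationarity residual: grad f(x) + sum_i lambda_i a_i = (1, 3)
  -> stationarity FAILS
Primal feasibility (all g_i <= 0): OK
Dual feasibility (all lambda_i >= 0): OK
Complementary slackness (lambda_i * g_i(x) = 0 for all i): OK

Verdict: the first failing condition is stationarity -> stat.

stat


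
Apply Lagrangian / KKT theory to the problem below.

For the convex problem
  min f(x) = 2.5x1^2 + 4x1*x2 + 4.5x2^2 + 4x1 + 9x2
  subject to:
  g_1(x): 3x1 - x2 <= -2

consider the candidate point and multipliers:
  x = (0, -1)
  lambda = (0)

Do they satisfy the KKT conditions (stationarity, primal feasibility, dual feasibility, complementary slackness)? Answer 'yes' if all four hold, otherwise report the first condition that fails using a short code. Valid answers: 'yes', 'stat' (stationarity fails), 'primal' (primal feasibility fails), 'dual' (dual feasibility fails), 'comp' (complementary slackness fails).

Gradient of f: grad f(x) = Q x + c = (0, 0)
Constraint values g_i(x) = a_i^T x - b_i:
  g_1((0, -1)) = 3
Stationarity residual: grad f(x) + sum_i lambda_i a_i = (0, 0)
  -> stationarity OK
Primal feasibility (all g_i <= 0): FAILS
Dual feasibility (all lambda_i >= 0): OK
Complementary slackness (lambda_i * g_i(x) = 0 for all i): OK

Verdict: the first failing condition is primal_feasibility -> primal.

primal


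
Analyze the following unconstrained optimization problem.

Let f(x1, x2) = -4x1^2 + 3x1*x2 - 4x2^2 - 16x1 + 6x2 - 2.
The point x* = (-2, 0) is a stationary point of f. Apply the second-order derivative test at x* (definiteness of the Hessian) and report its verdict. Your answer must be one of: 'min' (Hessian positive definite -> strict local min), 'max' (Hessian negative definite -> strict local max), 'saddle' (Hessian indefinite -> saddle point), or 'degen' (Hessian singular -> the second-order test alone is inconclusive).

Compute the Hessian H = grad^2 f:
  H = [[-8, 3], [3, -8]]
Verify stationarity: grad f(x*) = H x* + g = (0, 0).
Eigenvalues of H: -11, -5.
Both eigenvalues < 0, so H is negative definite -> x* is a strict local max.

max


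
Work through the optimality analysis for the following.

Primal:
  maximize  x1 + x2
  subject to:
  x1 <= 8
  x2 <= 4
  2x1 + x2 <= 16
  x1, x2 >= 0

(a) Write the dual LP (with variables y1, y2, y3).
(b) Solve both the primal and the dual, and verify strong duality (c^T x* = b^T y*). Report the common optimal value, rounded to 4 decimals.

The standard primal-dual pair for 'max c^T x s.t. A x <= b, x >= 0' is:
  Dual:  min b^T y  s.t.  A^T y >= c,  y >= 0.

So the dual LP is:
  minimize  8y1 + 4y2 + 16y3
  subject to:
    y1 + 2y3 >= 1
    y2 + y3 >= 1
    y1, y2, y3 >= 0

Solving the primal: x* = (6, 4).
  primal value c^T x* = 10.
Solving the dual: y* = (0, 0.5, 0.5).
  dual value b^T y* = 10.
Strong duality: c^T x* = b^T y*. Confirmed.

10


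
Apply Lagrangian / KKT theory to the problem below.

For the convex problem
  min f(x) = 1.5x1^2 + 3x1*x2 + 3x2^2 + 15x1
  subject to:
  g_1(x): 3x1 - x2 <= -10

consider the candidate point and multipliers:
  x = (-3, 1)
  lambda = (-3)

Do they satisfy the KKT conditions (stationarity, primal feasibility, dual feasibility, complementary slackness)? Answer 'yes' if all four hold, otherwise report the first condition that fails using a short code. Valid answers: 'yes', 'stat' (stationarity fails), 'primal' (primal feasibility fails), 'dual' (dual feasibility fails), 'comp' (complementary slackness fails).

Gradient of f: grad f(x) = Q x + c = (9, -3)
Constraint values g_i(x) = a_i^T x - b_i:
  g_1((-3, 1)) = 0
Stationarity residual: grad f(x) + sum_i lambda_i a_i = (0, 0)
  -> stationarity OK
Primal feasibility (all g_i <= 0): OK
Dual feasibility (all lambda_i >= 0): FAILS
Complementary slackness (lambda_i * g_i(x) = 0 for all i): OK

Verdict: the first failing condition is dual_feasibility -> dual.

dual


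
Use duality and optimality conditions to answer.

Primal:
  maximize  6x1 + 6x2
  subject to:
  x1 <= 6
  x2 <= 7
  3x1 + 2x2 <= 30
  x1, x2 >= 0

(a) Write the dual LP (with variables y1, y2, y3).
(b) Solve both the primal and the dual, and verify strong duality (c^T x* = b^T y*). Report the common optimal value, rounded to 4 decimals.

The standard primal-dual pair for 'max c^T x s.t. A x <= b, x >= 0' is:
  Dual:  min b^T y  s.t.  A^T y >= c,  y >= 0.

So the dual LP is:
  minimize  6y1 + 7y2 + 30y3
  subject to:
    y1 + 3y3 >= 6
    y2 + 2y3 >= 6
    y1, y2, y3 >= 0

Solving the primal: x* = (5.3333, 7).
  primal value c^T x* = 74.
Solving the dual: y* = (0, 2, 2).
  dual value b^T y* = 74.
Strong duality: c^T x* = b^T y*. Confirmed.

74


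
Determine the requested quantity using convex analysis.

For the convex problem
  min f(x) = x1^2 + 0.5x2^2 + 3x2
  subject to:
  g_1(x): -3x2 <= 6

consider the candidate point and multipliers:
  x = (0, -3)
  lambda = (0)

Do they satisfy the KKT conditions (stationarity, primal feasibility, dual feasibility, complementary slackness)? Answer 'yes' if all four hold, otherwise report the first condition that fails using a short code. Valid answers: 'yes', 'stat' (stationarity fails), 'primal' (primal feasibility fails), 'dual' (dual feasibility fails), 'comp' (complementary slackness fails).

Gradient of f: grad f(x) = Q x + c = (0, 0)
Constraint values g_i(x) = a_i^T x - b_i:
  g_1((0, -3)) = 3
Stationarity residual: grad f(x) + sum_i lambda_i a_i = (0, 0)
  -> stationarity OK
Primal feasibility (all g_i <= 0): FAILS
Dual feasibility (all lambda_i >= 0): OK
Complementary slackness (lambda_i * g_i(x) = 0 for all i): OK

Verdict: the first failing condition is primal_feasibility -> primal.

primal


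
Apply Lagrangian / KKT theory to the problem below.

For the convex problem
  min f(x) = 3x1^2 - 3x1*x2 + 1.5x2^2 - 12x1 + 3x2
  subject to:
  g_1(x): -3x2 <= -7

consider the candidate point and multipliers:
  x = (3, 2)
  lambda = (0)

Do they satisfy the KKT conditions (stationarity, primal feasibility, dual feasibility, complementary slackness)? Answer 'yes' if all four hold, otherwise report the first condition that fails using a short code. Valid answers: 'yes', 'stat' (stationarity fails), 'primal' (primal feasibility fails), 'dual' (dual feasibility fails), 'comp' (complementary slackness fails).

Gradient of f: grad f(x) = Q x + c = (0, 0)
Constraint values g_i(x) = a_i^T x - b_i:
  g_1((3, 2)) = 1
Stationarity residual: grad f(x) + sum_i lambda_i a_i = (0, 0)
  -> stationarity OK
Primal feasibility (all g_i <= 0): FAILS
Dual feasibility (all lambda_i >= 0): OK
Complementary slackness (lambda_i * g_i(x) = 0 for all i): OK

Verdict: the first failing condition is primal_feasibility -> primal.

primal


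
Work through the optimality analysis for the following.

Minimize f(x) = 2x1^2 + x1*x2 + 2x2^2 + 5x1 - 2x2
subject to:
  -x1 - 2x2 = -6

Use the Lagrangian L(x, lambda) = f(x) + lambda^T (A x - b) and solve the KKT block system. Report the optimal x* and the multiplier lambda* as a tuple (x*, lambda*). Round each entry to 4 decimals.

Form the Lagrangian:
  L(x, lambda) = (1/2) x^T Q x + c^T x + lambda^T (A x - b)
Stationarity (grad_x L = 0): Q x + c + A^T lambda = 0.
Primal feasibility: A x = b.

This gives the KKT block system:
  [ Q   A^T ] [ x     ]   [-c ]
  [ A    0  ] [ lambda ] = [ b ]

Solving the linear system:
  x*      = (-0.75, 3.375)
  lambda* = (5.375)
  f(x*)   = 10.875

x* = (-0.75, 3.375), lambda* = (5.375)


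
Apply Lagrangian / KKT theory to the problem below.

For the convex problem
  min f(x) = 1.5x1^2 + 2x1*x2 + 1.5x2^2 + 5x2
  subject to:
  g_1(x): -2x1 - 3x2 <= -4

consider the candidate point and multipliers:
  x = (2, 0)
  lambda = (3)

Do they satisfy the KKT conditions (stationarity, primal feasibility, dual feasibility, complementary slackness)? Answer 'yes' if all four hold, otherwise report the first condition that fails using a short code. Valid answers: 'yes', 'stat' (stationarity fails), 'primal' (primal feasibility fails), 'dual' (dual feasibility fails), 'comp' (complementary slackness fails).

Gradient of f: grad f(x) = Q x + c = (6, 9)
Constraint values g_i(x) = a_i^T x - b_i:
  g_1((2, 0)) = 0
Stationarity residual: grad f(x) + sum_i lambda_i a_i = (0, 0)
  -> stationarity OK
Primal feasibility (all g_i <= 0): OK
Dual feasibility (all lambda_i >= 0): OK
Complementary slackness (lambda_i * g_i(x) = 0 for all i): OK

Verdict: yes, KKT holds.

yes


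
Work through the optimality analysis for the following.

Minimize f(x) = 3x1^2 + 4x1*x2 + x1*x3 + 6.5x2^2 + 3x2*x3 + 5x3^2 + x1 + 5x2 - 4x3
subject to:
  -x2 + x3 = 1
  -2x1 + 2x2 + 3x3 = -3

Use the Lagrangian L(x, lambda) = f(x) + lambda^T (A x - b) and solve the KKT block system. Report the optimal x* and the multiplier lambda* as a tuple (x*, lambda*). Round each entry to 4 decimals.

Form the Lagrangian:
  L(x, lambda) = (1/2) x^T Q x + c^T x + lambda^T (A x - b)
Stationarity (grad_x L = 0): Q x + c + A^T lambda = 0.
Primal feasibility: A x = b.

This gives the KKT block system:
  [ Q   A^T ] [ x     ]   [-c ]
  [ A    0  ] [ lambda ] = [ b ]

Solving the linear system:
  x*      = (0.8415, -0.8634, 0.1366)
  lambda* = (0.2842, 1.3661)
  f(x*)   = -0.1038

x* = (0.8415, -0.8634, 0.1366), lambda* = (0.2842, 1.3661)


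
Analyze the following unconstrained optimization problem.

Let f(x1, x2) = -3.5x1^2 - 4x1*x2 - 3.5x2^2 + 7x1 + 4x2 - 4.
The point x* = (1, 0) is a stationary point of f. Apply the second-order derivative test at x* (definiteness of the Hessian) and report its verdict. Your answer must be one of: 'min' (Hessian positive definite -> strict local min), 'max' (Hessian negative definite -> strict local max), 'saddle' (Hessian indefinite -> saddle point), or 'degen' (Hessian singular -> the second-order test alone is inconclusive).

Compute the Hessian H = grad^2 f:
  H = [[-7, -4], [-4, -7]]
Verify stationarity: grad f(x*) = H x* + g = (0, 0).
Eigenvalues of H: -11, -3.
Both eigenvalues < 0, so H is negative definite -> x* is a strict local max.

max


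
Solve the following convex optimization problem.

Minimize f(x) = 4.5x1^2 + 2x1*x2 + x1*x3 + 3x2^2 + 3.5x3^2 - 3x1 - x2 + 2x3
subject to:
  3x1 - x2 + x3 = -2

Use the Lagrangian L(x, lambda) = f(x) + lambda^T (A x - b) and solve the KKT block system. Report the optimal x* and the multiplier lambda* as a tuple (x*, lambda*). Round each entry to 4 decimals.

Form the Lagrangian:
  L(x, lambda) = (1/2) x^T Q x + c^T x + lambda^T (A x - b)
Stationarity (grad_x L = 0): Q x + c + A^T lambda = 0.
Primal feasibility: A x = b.

This gives the KKT block system:
  [ Q   A^T ] [ x     ]   [-c ]
  [ A    0  ] [ lambda ] = [ b ]

Solving the linear system:
  x*      = (-0.3165, 0.5618, -0.4888)
  lambda* = (1.7378)
  f(x*)   = 1.4429

x* = (-0.3165, 0.5618, -0.4888), lambda* = (1.7378)


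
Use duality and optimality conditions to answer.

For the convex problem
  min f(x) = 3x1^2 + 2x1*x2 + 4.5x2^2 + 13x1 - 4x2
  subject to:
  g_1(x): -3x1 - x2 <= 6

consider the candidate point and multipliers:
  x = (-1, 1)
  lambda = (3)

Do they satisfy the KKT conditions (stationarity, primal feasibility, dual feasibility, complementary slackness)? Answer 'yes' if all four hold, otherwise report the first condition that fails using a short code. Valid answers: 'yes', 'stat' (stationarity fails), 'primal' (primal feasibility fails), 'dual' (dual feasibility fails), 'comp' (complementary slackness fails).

Gradient of f: grad f(x) = Q x + c = (9, 3)
Constraint values g_i(x) = a_i^T x - b_i:
  g_1((-1, 1)) = -4
Stationarity residual: grad f(x) + sum_i lambda_i a_i = (0, 0)
  -> stationarity OK
Primal feasibility (all g_i <= 0): OK
Dual feasibility (all lambda_i >= 0): OK
Complementary slackness (lambda_i * g_i(x) = 0 for all i): FAILS

Verdict: the first failing condition is complementary_slackness -> comp.

comp


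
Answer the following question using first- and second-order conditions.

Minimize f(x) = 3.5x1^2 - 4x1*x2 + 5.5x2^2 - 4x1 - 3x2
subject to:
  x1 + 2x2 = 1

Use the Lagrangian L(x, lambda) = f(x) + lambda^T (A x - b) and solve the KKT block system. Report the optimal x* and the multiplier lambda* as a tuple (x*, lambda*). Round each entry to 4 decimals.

Form the Lagrangian:
  L(x, lambda) = (1/2) x^T Q x + c^T x + lambda^T (A x - b)
Stationarity (grad_x L = 0): Q x + c + A^T lambda = 0.
Primal feasibility: A x = b.

This gives the KKT block system:
  [ Q   A^T ] [ x     ]   [-c ]
  [ A    0  ] [ lambda ] = [ b ]

Solving the linear system:
  x*      = (0.5273, 0.2364)
  lambda* = (1.2545)
  f(x*)   = -2.0364

x* = (0.5273, 0.2364), lambda* = (1.2545)


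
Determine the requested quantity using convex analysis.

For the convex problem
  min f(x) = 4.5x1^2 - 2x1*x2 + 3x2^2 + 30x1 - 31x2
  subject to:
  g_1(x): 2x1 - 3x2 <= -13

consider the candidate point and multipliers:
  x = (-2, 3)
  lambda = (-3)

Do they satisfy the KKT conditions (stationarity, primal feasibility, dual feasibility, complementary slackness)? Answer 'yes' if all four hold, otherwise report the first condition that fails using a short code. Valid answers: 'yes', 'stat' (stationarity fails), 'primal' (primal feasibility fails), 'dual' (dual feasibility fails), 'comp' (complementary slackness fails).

Gradient of f: grad f(x) = Q x + c = (6, -9)
Constraint values g_i(x) = a_i^T x - b_i:
  g_1((-2, 3)) = 0
Stationarity residual: grad f(x) + sum_i lambda_i a_i = (0, 0)
  -> stationarity OK
Primal feasibility (all g_i <= 0): OK
Dual feasibility (all lambda_i >= 0): FAILS
Complementary slackness (lambda_i * g_i(x) = 0 for all i): OK

Verdict: the first failing condition is dual_feasibility -> dual.

dual


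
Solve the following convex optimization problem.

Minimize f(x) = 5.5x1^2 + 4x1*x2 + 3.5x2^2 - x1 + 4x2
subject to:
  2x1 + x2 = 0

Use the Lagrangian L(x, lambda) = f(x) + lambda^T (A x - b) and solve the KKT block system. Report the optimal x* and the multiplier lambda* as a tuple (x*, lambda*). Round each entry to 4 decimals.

Form the Lagrangian:
  L(x, lambda) = (1/2) x^T Q x + c^T x + lambda^T (A x - b)
Stationarity (grad_x L = 0): Q x + c + A^T lambda = 0.
Primal feasibility: A x = b.

This gives the KKT block system:
  [ Q   A^T ] [ x     ]   [-c ]
  [ A    0  ] [ lambda ] = [ b ]

Solving the linear system:
  x*      = (0.3913, -0.7826)
  lambda* = (-0.087)
  f(x*)   = -1.7609

x* = (0.3913, -0.7826), lambda* = (-0.087)


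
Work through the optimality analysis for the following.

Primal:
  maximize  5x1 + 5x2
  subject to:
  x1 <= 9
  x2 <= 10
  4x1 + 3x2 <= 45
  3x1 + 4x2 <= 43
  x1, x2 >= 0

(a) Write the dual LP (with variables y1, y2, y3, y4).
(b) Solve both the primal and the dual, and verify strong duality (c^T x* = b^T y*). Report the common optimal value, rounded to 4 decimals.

The standard primal-dual pair for 'max c^T x s.t. A x <= b, x >= 0' is:
  Dual:  min b^T y  s.t.  A^T y >= c,  y >= 0.

So the dual LP is:
  minimize  9y1 + 10y2 + 45y3 + 43y4
  subject to:
    y1 + 4y3 + 3y4 >= 5
    y2 + 3y3 + 4y4 >= 5
    y1, y2, y3, y4 >= 0

Solving the primal: x* = (7.2857, 5.2857).
  primal value c^T x* = 62.8571.
Solving the dual: y* = (0, 0, 0.7143, 0.7143).
  dual value b^T y* = 62.8571.
Strong duality: c^T x* = b^T y*. Confirmed.

62.8571


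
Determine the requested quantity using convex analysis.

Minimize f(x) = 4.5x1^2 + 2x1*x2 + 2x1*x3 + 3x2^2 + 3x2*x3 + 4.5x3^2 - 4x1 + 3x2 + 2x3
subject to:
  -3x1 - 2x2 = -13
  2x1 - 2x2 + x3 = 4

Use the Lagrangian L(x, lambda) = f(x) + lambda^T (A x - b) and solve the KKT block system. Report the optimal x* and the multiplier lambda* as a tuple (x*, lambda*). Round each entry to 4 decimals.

Form the Lagrangian:
  L(x, lambda) = (1/2) x^T Q x + c^T x + lambda^T (A x - b)
Stationarity (grad_x L = 0): Q x + c + A^T lambda = 0.
Primal feasibility: A x = b.

This gives the KKT block system:
  [ Q   A^T ] [ x     ]   [-c ]
  [ A    0  ] [ lambda ] = [ b ]

Solving the linear system:
  x*      = (3.636, 1.046, -1.1801)
  lambda* = (8.2927, -1.7889)
  f(x*)   = 50.5971

x* = (3.636, 1.046, -1.1801), lambda* = (8.2927, -1.7889)


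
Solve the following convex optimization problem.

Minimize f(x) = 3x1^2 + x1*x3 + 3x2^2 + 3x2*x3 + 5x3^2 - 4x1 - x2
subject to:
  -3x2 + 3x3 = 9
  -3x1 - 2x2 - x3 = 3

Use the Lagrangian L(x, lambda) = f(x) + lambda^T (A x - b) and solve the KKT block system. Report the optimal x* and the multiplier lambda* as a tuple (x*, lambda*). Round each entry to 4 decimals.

Form the Lagrangian:
  L(x, lambda) = (1/2) x^T Q x + c^T x + lambda^T (A x - b)
Stationarity (grad_x L = 0): Q x + c + A^T lambda = 0.
Primal feasibility: A x = b.

This gives the KKT block system:
  [ Q   A^T ] [ x     ]   [-c ]
  [ A    0  ] [ lambda ] = [ b ]

Solving the linear system:
  x*      = (-0.1154, -1.8846, 1.1154)
  lambda* = (-2.1923, -1.1923)
  f(x*)   = 12.8269

x* = (-0.1154, -1.8846, 1.1154), lambda* = (-2.1923, -1.1923)


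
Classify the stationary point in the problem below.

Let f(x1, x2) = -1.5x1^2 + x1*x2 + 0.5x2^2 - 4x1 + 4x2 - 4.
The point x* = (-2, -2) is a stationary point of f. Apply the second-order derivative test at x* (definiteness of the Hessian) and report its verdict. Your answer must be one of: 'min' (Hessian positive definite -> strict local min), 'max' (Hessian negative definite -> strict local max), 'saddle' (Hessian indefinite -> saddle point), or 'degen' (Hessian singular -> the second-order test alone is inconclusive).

Compute the Hessian H = grad^2 f:
  H = [[-3, 1], [1, 1]]
Verify stationarity: grad f(x*) = H x* + g = (0, 0).
Eigenvalues of H: -3.2361, 1.2361.
Eigenvalues have mixed signs, so H is indefinite -> x* is a saddle point.

saddle


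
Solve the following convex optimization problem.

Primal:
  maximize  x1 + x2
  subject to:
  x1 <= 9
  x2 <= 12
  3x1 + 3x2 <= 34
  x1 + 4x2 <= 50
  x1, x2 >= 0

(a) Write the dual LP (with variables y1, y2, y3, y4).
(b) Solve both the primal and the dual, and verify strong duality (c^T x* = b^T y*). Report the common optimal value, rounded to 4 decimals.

The standard primal-dual pair for 'max c^T x s.t. A x <= b, x >= 0' is:
  Dual:  min b^T y  s.t.  A^T y >= c,  y >= 0.

So the dual LP is:
  minimize  9y1 + 12y2 + 34y3 + 50y4
  subject to:
    y1 + 3y3 + y4 >= 1
    y2 + 3y3 + 4y4 >= 1
    y1, y2, y3, y4 >= 0

Solving the primal: x* = (9, 2.3333).
  primal value c^T x* = 11.3333.
Solving the dual: y* = (0, 0, 0.3333, 0).
  dual value b^T y* = 11.3333.
Strong duality: c^T x* = b^T y*. Confirmed.

11.3333


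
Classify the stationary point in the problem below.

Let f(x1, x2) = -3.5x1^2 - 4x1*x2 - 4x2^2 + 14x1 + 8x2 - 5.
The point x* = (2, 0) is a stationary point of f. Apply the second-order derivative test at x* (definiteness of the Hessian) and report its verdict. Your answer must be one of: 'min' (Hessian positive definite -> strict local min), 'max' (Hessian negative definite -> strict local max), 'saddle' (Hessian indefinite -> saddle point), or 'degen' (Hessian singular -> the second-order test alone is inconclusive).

Compute the Hessian H = grad^2 f:
  H = [[-7, -4], [-4, -8]]
Verify stationarity: grad f(x*) = H x* + g = (0, 0).
Eigenvalues of H: -11.5311, -3.4689.
Both eigenvalues < 0, so H is negative definite -> x* is a strict local max.

max


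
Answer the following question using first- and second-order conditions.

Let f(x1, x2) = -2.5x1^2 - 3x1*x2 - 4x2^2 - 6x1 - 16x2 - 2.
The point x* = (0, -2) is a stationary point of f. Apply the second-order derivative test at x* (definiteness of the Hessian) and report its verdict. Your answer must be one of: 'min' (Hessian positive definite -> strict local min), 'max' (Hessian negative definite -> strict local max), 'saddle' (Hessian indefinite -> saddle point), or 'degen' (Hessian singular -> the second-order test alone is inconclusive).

Compute the Hessian H = grad^2 f:
  H = [[-5, -3], [-3, -8]]
Verify stationarity: grad f(x*) = H x* + g = (0, 0).
Eigenvalues of H: -9.8541, -3.1459.
Both eigenvalues < 0, so H is negative definite -> x* is a strict local max.

max


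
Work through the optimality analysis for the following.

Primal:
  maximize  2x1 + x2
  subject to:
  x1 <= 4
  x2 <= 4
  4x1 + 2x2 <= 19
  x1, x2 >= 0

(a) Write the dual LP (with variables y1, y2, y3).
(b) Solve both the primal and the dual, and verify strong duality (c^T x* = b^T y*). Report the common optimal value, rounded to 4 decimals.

The standard primal-dual pair for 'max c^T x s.t. A x <= b, x >= 0' is:
  Dual:  min b^T y  s.t.  A^T y >= c,  y >= 0.

So the dual LP is:
  minimize  4y1 + 4y2 + 19y3
  subject to:
    y1 + 4y3 >= 2
    y2 + 2y3 >= 1
    y1, y2, y3 >= 0

Solving the primal: x* = (2.75, 4).
  primal value c^T x* = 9.5.
Solving the dual: y* = (0, 0, 0.5).
  dual value b^T y* = 9.5.
Strong duality: c^T x* = b^T y*. Confirmed.

9.5


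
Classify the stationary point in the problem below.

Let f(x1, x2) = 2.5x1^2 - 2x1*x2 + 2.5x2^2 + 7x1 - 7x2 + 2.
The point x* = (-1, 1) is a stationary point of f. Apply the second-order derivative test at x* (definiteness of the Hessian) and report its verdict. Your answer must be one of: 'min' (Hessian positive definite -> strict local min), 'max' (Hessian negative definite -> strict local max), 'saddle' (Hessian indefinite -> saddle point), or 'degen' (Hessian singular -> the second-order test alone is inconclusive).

Compute the Hessian H = grad^2 f:
  H = [[5, -2], [-2, 5]]
Verify stationarity: grad f(x*) = H x* + g = (0, 0).
Eigenvalues of H: 3, 7.
Both eigenvalues > 0, so H is positive definite -> x* is a strict local min.

min


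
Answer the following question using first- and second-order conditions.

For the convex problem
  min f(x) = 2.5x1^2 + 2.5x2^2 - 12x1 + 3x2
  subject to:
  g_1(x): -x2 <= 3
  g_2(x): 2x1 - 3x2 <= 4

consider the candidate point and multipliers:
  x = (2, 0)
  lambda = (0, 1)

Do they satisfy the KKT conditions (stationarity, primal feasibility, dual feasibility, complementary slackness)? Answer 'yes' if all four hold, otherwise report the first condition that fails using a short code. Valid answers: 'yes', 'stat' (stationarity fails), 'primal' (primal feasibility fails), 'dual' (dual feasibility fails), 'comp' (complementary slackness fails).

Gradient of f: grad f(x) = Q x + c = (-2, 3)
Constraint values g_i(x) = a_i^T x - b_i:
  g_1((2, 0)) = -3
  g_2((2, 0)) = 0
Stationarity residual: grad f(x) + sum_i lambda_i a_i = (0, 0)
  -> stationarity OK
Primal feasibility (all g_i <= 0): OK
Dual feasibility (all lambda_i >= 0): OK
Complementary slackness (lambda_i * g_i(x) = 0 for all i): OK

Verdict: yes, KKT holds.

yes


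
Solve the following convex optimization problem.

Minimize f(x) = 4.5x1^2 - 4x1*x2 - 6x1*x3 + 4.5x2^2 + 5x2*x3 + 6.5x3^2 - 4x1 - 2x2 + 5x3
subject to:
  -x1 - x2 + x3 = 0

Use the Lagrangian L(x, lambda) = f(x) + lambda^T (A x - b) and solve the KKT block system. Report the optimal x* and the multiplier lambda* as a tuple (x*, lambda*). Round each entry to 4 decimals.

Form the Lagrangian:
  L(x, lambda) = (1/2) x^T Q x + c^T x + lambda^T (A x - b)
Stationarity (grad_x L = 0): Q x + c + A^T lambda = 0.
Primal feasibility: A x = b.

This gives the KKT block system:
  [ Q   A^T ] [ x     ]   [-c ]
  [ A    0  ] [ lambda ] = [ b ]

Solving the linear system:
  x*      = (-0.0313, -0.0859, -0.1172)
  lambda* = (-3.2344)
  f(x*)   = -0.1445

x* = (-0.0313, -0.0859, -0.1172), lambda* = (-3.2344)


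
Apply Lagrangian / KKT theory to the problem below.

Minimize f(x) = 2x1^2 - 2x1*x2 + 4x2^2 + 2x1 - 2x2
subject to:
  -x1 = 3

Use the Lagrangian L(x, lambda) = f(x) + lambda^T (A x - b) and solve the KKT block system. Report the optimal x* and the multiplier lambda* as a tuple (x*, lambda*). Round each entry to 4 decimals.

Form the Lagrangian:
  L(x, lambda) = (1/2) x^T Q x + c^T x + lambda^T (A x - b)
Stationarity (grad_x L = 0): Q x + c + A^T lambda = 0.
Primal feasibility: A x = b.

This gives the KKT block system:
  [ Q   A^T ] [ x     ]   [-c ]
  [ A    0  ] [ lambda ] = [ b ]

Solving the linear system:
  x*      = (-3, -0.5)
  lambda* = (-9)
  f(x*)   = 11

x* = (-3, -0.5), lambda* = (-9)


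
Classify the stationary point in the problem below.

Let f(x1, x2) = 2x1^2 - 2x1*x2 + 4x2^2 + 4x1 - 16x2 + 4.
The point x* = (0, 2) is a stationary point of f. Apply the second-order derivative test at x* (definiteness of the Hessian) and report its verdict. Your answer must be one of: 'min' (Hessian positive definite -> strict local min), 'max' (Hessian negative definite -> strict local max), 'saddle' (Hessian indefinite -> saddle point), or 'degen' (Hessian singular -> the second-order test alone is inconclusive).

Compute the Hessian H = grad^2 f:
  H = [[4, -2], [-2, 8]]
Verify stationarity: grad f(x*) = H x* + g = (0, 0).
Eigenvalues of H: 3.1716, 8.8284.
Both eigenvalues > 0, so H is positive definite -> x* is a strict local min.

min


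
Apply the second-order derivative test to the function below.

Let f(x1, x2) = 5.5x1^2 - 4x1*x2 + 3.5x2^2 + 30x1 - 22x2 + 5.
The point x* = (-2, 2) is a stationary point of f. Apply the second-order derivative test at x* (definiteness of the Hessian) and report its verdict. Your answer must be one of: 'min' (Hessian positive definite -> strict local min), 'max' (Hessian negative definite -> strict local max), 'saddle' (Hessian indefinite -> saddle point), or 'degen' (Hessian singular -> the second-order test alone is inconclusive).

Compute the Hessian H = grad^2 f:
  H = [[11, -4], [-4, 7]]
Verify stationarity: grad f(x*) = H x* + g = (0, 0).
Eigenvalues of H: 4.5279, 13.4721.
Both eigenvalues > 0, so H is positive definite -> x* is a strict local min.

min


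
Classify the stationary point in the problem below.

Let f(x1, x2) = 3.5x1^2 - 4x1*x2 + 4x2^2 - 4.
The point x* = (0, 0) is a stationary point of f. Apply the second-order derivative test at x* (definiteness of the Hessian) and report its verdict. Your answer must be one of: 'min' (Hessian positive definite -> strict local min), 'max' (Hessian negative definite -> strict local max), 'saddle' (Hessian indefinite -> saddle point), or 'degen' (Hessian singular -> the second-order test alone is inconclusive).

Compute the Hessian H = grad^2 f:
  H = [[7, -4], [-4, 8]]
Verify stationarity: grad f(x*) = H x* + g = (0, 0).
Eigenvalues of H: 3.4689, 11.5311.
Both eigenvalues > 0, so H is positive definite -> x* is a strict local min.

min
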